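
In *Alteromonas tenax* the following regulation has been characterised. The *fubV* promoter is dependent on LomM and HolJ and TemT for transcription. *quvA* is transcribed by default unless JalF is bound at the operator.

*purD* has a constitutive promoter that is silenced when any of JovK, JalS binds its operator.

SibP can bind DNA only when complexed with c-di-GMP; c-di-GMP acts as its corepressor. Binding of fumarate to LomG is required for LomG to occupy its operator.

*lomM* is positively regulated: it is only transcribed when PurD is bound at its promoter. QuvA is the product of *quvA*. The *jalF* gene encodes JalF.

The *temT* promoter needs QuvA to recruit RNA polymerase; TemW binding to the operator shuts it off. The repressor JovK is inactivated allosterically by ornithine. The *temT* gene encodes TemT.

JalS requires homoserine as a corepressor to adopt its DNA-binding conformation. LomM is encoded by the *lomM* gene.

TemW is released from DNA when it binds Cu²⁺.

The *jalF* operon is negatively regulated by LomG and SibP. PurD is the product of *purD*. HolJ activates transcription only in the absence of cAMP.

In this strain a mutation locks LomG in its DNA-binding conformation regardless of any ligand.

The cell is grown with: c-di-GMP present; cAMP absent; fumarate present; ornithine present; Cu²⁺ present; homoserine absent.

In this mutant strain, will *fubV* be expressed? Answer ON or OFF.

ON

Ornithine is present, so JovK is inactive.
Homoserine is absent, so JalS is inactive.
With no repressor bound, *purD* is transcribed.
So PurD is produced and active.
No repressor is bound and PurD is active, so *lomM* is transcribed.
So LomM is produced and active.
cAMP is absent, so HolJ is active.
LomG is constitutively active in this strain.
c-di-GMP is present, so SibP is active.
With repressor LomG bound, *jalF* is not transcribed.
So JalF is not produced.
With no repressor bound, *quvA* is transcribed.
So QuvA is produced and active.
Cu²⁺ is present, so TemW is inactive.
No repressor is bound and QuvA is active, so *temT* is transcribed.
So TemT is produced and active.
No repressor is bound and LomM and HolJ and TemT are active, so *fubV* is transcribed.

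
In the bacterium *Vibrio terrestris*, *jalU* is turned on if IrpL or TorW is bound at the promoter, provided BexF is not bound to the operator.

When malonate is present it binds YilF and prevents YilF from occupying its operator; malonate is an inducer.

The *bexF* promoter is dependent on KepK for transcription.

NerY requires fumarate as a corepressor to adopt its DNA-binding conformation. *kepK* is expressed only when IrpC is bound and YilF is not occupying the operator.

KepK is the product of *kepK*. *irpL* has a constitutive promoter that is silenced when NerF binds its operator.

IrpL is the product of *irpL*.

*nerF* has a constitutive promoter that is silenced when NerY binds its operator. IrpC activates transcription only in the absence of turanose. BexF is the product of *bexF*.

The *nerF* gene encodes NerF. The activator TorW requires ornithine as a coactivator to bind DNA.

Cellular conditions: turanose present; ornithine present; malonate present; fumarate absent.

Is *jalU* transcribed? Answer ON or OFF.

Fumarate is absent, so NerY is inactive.
With no repressor bound, *nerF* is transcribed.
So NerF is produced and active.
With repressor NerF bound, *irpL* is not transcribed.
So IrpL is not produced.
Turanose is present, so IrpC is inactive.
Malonate is present, so YilF is inactive.
Required activator IrpC is absent, so *kepK* is not transcribed.
So KepK is not produced.
Required activator KepK is absent, so *bexF* is not transcribed.
So BexF is not produced.
Ornithine is present, so TorW is active.
Activator TorW is present, so *jalU* is transcribed.

ON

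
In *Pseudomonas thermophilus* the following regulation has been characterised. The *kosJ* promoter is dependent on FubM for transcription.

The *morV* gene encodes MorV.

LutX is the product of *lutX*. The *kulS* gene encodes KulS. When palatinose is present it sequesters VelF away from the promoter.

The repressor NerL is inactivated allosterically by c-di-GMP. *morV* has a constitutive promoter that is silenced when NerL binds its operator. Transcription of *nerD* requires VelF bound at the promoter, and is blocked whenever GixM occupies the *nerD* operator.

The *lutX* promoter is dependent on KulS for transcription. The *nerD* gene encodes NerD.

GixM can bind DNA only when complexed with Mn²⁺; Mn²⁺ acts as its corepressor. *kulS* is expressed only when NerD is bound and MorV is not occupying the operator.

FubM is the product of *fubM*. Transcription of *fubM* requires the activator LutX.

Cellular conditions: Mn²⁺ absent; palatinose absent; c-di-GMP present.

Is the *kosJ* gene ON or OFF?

OFF

Mn²⁺ is absent, so GixM is inactive.
Palatinose is absent, so VelF is active.
No repressor is bound and VelF is active, so *nerD* is transcribed.
So NerD is produced and active.
c-di-GMP is present, so NerL is inactive.
With no repressor bound, *morV* is transcribed.
So MorV is produced and active.
With repressor MorV bound, *kulS* is not transcribed.
So KulS is not produced.
Required activator KulS is absent, so *lutX* is not transcribed.
So LutX is not produced.
Required activator LutX is absent, so *fubM* is not transcribed.
So FubM is not produced.
Required activator FubM is absent, so *kosJ* is not transcribed.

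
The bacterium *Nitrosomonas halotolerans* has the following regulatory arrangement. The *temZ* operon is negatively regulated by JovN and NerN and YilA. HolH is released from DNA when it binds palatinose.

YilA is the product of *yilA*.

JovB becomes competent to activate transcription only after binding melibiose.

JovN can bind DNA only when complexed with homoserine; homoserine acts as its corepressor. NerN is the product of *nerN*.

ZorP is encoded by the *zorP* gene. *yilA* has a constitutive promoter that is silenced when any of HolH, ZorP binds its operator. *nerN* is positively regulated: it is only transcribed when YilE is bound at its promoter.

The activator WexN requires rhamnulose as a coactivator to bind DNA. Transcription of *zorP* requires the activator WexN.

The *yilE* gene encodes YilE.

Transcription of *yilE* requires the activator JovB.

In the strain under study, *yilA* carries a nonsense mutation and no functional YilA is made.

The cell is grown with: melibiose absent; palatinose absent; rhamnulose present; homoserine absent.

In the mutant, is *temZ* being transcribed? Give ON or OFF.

ON

Homoserine is absent, so JovN is inactive.
Melibiose is absent, so JovB is inactive.
Required activator JovB is absent, so *yilE* is not transcribed.
So YilE is not produced.
Required activator YilE is absent, so *nerN* is not transcribed.
So NerN is not produced.
YilA is non-functional in this strain, so it has no effect.
With no repressor bound, *temZ* is transcribed.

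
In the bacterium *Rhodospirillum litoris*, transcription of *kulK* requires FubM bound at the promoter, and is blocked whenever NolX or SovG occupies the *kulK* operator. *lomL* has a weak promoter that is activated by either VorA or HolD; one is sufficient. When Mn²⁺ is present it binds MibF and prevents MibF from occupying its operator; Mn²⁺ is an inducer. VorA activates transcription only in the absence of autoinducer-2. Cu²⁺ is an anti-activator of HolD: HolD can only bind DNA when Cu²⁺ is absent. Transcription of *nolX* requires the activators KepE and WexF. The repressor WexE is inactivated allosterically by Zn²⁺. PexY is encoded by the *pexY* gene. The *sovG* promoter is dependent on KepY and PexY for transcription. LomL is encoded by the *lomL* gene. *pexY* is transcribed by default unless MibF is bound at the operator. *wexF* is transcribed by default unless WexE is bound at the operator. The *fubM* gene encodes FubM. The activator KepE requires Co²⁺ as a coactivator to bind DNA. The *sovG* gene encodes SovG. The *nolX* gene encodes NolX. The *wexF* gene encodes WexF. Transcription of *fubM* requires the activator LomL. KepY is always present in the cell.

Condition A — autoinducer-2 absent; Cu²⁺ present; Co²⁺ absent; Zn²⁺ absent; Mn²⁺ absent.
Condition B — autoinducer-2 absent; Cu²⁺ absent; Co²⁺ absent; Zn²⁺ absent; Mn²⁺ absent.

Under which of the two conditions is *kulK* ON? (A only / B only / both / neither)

Condition A:
Autoinducer-2 is absent, so VorA is active.
Cu²⁺ is present, so HolD is inactive.
Activator VorA is present, so *lomL* is transcribed.
So LomL is produced and active.
No repressor is bound and LomL is active, so *fubM* is transcribed.
So FubM is produced and active.
Co²⁺ is absent, so KepE is inactive.
Zn²⁺ is absent, so WexE is active.
With repressor WexE bound, *wexF* is not transcribed.
So WexF is not produced.
Required activator KepE is absent, so *nolX* is not transcribed.
So NolX is not produced.
KepY is produced constitutively and is active.
Mn²⁺ is absent, so MibF is active.
With repressor MibF bound, *pexY* is not transcribed.
So PexY is not produced.
Required activator PexY is absent, so *sovG* is not transcribed.
So SovG is not produced.
No repressor is bound and FubM is active, so *kulK* is transcribed.
→ *kulK* is ON in A.
Condition B:
Autoinducer-2 is absent, so VorA is active.
Cu²⁺ is absent, so HolD is active.
Activator VorA is present, so *lomL* is transcribed.
So LomL is produced and active.
No repressor is bound and LomL is active, so *fubM* is transcribed.
So FubM is produced and active.
Co²⁺ is absent, so KepE is inactive.
Zn²⁺ is absent, so WexE is active.
With repressor WexE bound, *wexF* is not transcribed.
So WexF is not produced.
Required activator KepE is absent, so *nolX* is not transcribed.
So NolX is not produced.
KepY is produced constitutively and is active.
Mn²⁺ is absent, so MibF is active.
With repressor MibF bound, *pexY* is not transcribed.
So PexY is not produced.
Required activator PexY is absent, so *sovG* is not transcribed.
So SovG is not produced.
No repressor is bound and FubM is active, so *kulK* is transcribed.
→ *kulK* is ON in B.

both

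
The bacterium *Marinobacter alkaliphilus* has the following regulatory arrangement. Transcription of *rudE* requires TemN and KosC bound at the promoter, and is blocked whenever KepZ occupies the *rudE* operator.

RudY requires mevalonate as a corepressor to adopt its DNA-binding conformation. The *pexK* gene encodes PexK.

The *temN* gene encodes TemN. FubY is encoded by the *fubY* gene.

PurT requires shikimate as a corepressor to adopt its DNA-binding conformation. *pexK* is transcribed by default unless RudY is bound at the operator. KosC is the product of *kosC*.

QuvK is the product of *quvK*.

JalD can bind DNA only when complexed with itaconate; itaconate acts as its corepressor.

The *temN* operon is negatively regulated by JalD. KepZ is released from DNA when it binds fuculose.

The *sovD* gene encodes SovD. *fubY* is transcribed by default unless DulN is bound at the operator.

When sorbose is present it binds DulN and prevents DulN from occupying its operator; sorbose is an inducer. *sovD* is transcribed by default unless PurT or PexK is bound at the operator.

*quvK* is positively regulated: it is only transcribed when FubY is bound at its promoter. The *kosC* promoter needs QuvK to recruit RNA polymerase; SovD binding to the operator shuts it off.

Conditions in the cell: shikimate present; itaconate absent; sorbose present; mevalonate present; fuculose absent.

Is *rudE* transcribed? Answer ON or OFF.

Fuculose is absent, so KepZ is active.
Itaconate is absent, so JalD is inactive.
With no repressor bound, *temN* is transcribed.
So TemN is produced and active.
Shikimate is present, so PurT is active.
Mevalonate is present, so RudY is active.
With repressor RudY bound, *pexK* is not transcribed.
So PexK is not produced.
With repressor PurT bound, *sovD* is not transcribed.
So SovD is not produced.
Sorbose is present, so DulN is inactive.
With no repressor bound, *fubY* is transcribed.
So FubY is produced and active.
No repressor is bound and FubY is active, so *quvK* is transcribed.
So QuvK is produced and active.
No repressor is bound and QuvK is active, so *kosC* is transcribed.
So KosC is produced and active.
With repressor KepZ bound, *rudE* is not transcribed.

OFF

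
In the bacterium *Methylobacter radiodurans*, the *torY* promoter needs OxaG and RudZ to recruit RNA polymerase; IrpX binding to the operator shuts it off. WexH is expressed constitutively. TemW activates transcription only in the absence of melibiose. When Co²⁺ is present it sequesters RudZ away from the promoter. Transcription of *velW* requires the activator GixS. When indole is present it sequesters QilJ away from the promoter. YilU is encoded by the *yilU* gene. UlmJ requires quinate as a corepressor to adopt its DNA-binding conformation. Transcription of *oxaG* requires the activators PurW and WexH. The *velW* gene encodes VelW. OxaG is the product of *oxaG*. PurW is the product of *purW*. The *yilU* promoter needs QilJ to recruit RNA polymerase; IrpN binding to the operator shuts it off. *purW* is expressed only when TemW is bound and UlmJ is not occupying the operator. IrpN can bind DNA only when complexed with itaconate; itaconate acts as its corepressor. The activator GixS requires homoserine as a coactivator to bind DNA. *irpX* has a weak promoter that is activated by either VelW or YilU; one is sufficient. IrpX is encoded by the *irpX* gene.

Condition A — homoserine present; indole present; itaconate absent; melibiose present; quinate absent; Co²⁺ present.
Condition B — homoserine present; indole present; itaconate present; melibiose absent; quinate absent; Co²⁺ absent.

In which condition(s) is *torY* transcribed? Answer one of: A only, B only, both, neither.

neither

Condition A:
Homoserine is present, so GixS is active.
No repressor is bound and GixS is active, so *velW* is transcribed.
So VelW is produced and active.
Indole is present, so QilJ is inactive.
Itaconate is absent, so IrpN is inactive.
Required activator QilJ is absent, so *yilU* is not transcribed.
So YilU is not produced.
Activator VelW is present, so *irpX* is transcribed.
So IrpX is produced and active.
Melibiose is present, so TemW is inactive.
Quinate is absent, so UlmJ is inactive.
Required activator TemW is absent, so *purW* is not transcribed.
So PurW is not produced.
WexH is produced constitutively and is active.
Required activator PurW is absent, so *oxaG* is not transcribed.
So OxaG is not produced.
Co²⁺ is present, so RudZ is inactive.
With repressor IrpX bound, *torY* is not transcribed.
→ *torY* is OFF in A.
Condition B:
Homoserine is present, so GixS is active.
No repressor is bound and GixS is active, so *velW* is transcribed.
So VelW is produced and active.
Indole is present, so QilJ is inactive.
Itaconate is present, so IrpN is active.
With repressor IrpN bound, *yilU* is not transcribed.
So YilU is not produced.
Activator VelW is present, so *irpX* is transcribed.
So IrpX is produced and active.
Melibiose is absent, so TemW is active.
Quinate is absent, so UlmJ is inactive.
No repressor is bound and TemW is active, so *purW* is transcribed.
So PurW is produced and active.
WexH is produced constitutively and is active.
No repressor is bound and PurW and WexH are active, so *oxaG* is transcribed.
So OxaG is produced and active.
Co²⁺ is absent, so RudZ is active.
With repressor IrpX bound, *torY* is not transcribed.
→ *torY* is OFF in B.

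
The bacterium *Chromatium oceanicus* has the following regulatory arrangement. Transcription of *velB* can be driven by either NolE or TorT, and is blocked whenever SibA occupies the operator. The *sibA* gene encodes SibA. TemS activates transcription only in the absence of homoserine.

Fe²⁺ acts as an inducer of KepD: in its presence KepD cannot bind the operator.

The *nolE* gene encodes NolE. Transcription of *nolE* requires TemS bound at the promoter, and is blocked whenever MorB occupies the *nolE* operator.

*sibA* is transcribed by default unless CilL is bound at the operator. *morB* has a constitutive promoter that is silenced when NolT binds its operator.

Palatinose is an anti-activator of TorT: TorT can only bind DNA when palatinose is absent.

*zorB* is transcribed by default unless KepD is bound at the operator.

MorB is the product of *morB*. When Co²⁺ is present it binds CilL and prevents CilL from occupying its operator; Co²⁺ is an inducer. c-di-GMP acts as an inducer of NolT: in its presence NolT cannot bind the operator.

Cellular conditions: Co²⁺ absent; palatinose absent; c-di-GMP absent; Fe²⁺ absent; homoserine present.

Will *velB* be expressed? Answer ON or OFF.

ON

c-di-GMP is absent, so NolT is active.
With repressor NolT bound, *morB* is not transcribed.
So MorB is not produced.
Homoserine is present, so TemS is inactive.
Required activator TemS is absent, so *nolE* is not transcribed.
So NolE is not produced.
Co²⁺ is absent, so CilL is active.
With repressor CilL bound, *sibA* is not transcribed.
So SibA is not produced.
Palatinose is absent, so TorT is active.
Activator TorT is present, so *velB* is transcribed.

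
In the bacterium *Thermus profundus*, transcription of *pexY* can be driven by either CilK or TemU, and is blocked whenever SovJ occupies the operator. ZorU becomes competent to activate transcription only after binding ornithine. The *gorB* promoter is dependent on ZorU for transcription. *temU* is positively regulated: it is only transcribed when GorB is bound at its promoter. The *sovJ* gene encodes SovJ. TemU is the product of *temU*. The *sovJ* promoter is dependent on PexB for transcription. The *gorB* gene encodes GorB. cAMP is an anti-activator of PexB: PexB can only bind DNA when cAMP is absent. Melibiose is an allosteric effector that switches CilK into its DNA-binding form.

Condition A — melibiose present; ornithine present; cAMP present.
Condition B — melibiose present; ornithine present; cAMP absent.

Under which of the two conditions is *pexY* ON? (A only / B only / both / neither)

Condition A:
Melibiose is present, so CilK is active.
Ornithine is present, so ZorU is active.
No repressor is bound and ZorU is active, so *gorB* is transcribed.
So GorB is produced and active.
No repressor is bound and GorB is active, so *temU* is transcribed.
So TemU is produced and active.
cAMP is present, so PexB is inactive.
Required activator PexB is absent, so *sovJ* is not transcribed.
So SovJ is not produced.
Activator CilK is present, so *pexY* is transcribed.
→ *pexY* is ON in A.
Condition B:
Melibiose is present, so CilK is active.
Ornithine is present, so ZorU is active.
No repressor is bound and ZorU is active, so *gorB* is transcribed.
So GorB is produced and active.
No repressor is bound and GorB is active, so *temU* is transcribed.
So TemU is produced and active.
cAMP is absent, so PexB is active.
No repressor is bound and PexB is active, so *sovJ* is transcribed.
So SovJ is produced and active.
With repressor SovJ bound, *pexY* is not transcribed.
→ *pexY* is OFF in B.

A only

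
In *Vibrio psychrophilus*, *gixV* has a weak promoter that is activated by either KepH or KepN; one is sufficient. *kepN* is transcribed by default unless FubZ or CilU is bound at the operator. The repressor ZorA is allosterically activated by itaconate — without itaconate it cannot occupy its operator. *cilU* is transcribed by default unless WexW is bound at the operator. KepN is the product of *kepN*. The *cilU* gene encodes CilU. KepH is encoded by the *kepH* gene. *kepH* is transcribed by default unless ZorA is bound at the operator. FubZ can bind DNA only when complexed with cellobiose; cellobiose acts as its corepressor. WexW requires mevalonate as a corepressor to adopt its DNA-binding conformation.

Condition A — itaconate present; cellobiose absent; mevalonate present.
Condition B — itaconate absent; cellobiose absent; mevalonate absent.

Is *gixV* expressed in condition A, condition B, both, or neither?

Condition A:
Itaconate is present, so ZorA is active.
With repressor ZorA bound, *kepH* is not transcribed.
So KepH is not produced.
Cellobiose is absent, so FubZ is inactive.
Mevalonate is present, so WexW is active.
With repressor WexW bound, *cilU* is not transcribed.
So CilU is not produced.
With no repressor bound, *kepN* is transcribed.
So KepN is produced and active.
Activator KepN is present, so *gixV* is transcribed.
→ *gixV* is ON in A.
Condition B:
Itaconate is absent, so ZorA is inactive.
With no repressor bound, *kepH* is transcribed.
So KepH is produced and active.
Cellobiose is absent, so FubZ is inactive.
Mevalonate is absent, so WexW is inactive.
With no repressor bound, *cilU* is transcribed.
So CilU is produced and active.
With repressor CilU bound, *kepN* is not transcribed.
So KepN is not produced.
Activator KepH is present, so *gixV* is transcribed.
→ *gixV* is ON in B.

both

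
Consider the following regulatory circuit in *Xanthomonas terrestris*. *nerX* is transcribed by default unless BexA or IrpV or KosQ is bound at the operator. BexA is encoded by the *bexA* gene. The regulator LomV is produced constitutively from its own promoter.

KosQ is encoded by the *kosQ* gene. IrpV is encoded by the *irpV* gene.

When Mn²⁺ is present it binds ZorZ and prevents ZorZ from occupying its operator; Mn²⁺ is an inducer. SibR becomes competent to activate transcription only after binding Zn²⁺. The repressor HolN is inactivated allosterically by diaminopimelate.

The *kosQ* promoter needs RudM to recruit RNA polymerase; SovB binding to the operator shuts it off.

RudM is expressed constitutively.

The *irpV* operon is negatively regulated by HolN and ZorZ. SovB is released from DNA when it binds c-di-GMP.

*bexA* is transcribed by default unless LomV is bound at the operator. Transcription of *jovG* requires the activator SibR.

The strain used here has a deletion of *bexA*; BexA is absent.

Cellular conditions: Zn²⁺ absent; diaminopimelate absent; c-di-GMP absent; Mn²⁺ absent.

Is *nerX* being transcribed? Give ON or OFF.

ON

BexA is non-functional in this strain, so it has no effect.
Diaminopimelate is absent, so HolN is active.
Mn²⁺ is absent, so ZorZ is active.
With repressor HolN bound, *irpV* is not transcribed.
So IrpV is not produced.
c-di-GMP is absent, so SovB is active.
RudM is produced constitutively and is active.
With repressor SovB bound, *kosQ* is not transcribed.
So KosQ is not produced.
With no repressor bound, *nerX* is transcribed.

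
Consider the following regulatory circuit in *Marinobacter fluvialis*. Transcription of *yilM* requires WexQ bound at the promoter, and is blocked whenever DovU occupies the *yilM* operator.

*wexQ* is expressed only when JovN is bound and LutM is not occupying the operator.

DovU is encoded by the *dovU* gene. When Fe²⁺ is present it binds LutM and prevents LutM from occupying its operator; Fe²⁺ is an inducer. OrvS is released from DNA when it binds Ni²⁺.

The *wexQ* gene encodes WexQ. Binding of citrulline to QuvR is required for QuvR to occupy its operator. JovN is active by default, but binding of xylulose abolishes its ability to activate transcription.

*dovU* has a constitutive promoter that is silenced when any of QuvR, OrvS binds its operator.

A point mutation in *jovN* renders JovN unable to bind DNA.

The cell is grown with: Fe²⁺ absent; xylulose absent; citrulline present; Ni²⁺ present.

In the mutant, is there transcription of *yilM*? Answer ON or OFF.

OFF

Citrulline is present, so QuvR is active.
Ni²⁺ is present, so OrvS is inactive.
With repressor QuvR bound, *dovU* is not transcribed.
So DovU is not produced.
Fe²⁺ is absent, so LutM is active.
JovN is non-functional in this strain, so it has no effect.
With repressor LutM bound, *wexQ* is not transcribed.
So WexQ is not produced.
Required activator WexQ is absent, so *yilM* is not transcribed.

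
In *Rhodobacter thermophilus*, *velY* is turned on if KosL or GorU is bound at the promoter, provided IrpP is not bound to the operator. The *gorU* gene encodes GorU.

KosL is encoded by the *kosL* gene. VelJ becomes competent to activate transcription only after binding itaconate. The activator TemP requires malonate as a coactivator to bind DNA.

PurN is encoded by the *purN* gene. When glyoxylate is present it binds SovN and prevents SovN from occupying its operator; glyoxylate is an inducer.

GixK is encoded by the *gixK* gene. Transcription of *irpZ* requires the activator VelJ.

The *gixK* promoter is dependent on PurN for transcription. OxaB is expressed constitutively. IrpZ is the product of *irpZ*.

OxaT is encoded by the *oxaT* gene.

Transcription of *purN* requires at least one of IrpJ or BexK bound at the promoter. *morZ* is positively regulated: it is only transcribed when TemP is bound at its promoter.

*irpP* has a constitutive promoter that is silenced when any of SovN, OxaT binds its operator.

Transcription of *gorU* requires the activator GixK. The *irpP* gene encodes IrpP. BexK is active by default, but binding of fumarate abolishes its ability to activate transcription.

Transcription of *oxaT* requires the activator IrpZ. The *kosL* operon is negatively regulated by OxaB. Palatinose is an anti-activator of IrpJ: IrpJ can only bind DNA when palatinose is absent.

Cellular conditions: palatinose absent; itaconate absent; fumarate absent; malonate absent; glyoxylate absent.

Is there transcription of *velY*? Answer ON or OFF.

OxaB is produced constitutively and is active.
With repressor OxaB bound, *kosL* is not transcribed.
So KosL is not produced.
Palatinose is absent, so IrpJ is active.
Fumarate is absent, so BexK is active.
Activator IrpJ is present, so *purN* is transcribed.
So PurN is produced and active.
No repressor is bound and PurN is active, so *gixK* is transcribed.
So GixK is produced and active.
No repressor is bound and GixK is active, so *gorU* is transcribed.
So GorU is produced and active.
Glyoxylate is absent, so SovN is active.
Itaconate is absent, so VelJ is inactive.
Required activator VelJ is absent, so *irpZ* is not transcribed.
So IrpZ is not produced.
Required activator IrpZ is absent, so *oxaT* is not transcribed.
So OxaT is not produced.
With repressor SovN bound, *irpP* is not transcribed.
So IrpP is not produced.
Activator GorU is present, so *velY* is transcribed.

ON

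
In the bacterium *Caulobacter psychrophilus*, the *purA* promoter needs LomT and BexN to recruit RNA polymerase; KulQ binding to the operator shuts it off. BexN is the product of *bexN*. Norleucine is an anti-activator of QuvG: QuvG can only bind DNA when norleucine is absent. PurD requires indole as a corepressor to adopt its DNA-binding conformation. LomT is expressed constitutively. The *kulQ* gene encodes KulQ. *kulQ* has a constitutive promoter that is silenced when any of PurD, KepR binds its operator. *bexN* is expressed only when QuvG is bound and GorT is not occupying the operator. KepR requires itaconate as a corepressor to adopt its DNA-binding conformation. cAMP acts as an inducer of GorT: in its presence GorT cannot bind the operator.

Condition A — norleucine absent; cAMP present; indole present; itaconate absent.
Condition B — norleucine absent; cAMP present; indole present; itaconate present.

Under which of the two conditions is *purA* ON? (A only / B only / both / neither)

both

Condition A:
LomT is produced constitutively and is active.
Norleucine is absent, so QuvG is active.
cAMP is present, so GorT is inactive.
No repressor is bound and QuvG is active, so *bexN* is transcribed.
So BexN is produced and active.
Indole is present, so PurD is active.
Itaconate is absent, so KepR is inactive.
With repressor PurD bound, *kulQ* is not transcribed.
So KulQ is not produced.
No repressor is bound and LomT and BexN are active, so *purA* is transcribed.
→ *purA* is ON in A.
Condition B:
LomT is produced constitutively and is active.
Norleucine is absent, so QuvG is active.
cAMP is present, so GorT is inactive.
No repressor is bound and QuvG is active, so *bexN* is transcribed.
So BexN is produced and active.
Indole is present, so PurD is active.
Itaconate is present, so KepR is active.
With repressor PurD bound, *kulQ* is not transcribed.
So KulQ is not produced.
No repressor is bound and LomT and BexN are active, so *purA* is transcribed.
→ *purA* is ON in B.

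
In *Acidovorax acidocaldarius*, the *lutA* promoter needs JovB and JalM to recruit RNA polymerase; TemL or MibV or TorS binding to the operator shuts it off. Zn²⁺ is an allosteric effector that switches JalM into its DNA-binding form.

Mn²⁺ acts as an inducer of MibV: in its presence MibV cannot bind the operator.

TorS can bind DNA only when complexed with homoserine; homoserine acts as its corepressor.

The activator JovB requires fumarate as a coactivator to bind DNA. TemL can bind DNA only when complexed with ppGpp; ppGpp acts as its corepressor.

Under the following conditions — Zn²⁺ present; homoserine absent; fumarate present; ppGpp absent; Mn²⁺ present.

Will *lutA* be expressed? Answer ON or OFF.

ppGpp is absent, so TemL is inactive.
Fumarate is present, so JovB is active.
Mn²⁺ is present, so MibV is inactive.
Homoserine is absent, so TorS is inactive.
Zn²⁺ is present, so JalM is active.
No repressor is bound and JovB and JalM are active, so *lutA* is transcribed.

ON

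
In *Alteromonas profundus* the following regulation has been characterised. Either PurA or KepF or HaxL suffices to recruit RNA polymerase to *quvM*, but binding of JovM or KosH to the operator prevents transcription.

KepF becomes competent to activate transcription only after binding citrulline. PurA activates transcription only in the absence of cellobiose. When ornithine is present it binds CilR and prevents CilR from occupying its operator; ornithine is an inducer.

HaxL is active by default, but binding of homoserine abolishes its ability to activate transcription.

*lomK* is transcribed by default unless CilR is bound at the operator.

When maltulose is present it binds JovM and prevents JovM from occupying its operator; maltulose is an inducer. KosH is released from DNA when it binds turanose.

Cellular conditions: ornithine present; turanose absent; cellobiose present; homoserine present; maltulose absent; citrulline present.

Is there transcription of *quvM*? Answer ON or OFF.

Cellobiose is present, so PurA is inactive.
Maltulose is absent, so JovM is active.
Citrulline is present, so KepF is active.
Homoserine is present, so HaxL is inactive.
Turanose is absent, so KosH is active.
With repressor JovM bound, *quvM* is not transcribed.

OFF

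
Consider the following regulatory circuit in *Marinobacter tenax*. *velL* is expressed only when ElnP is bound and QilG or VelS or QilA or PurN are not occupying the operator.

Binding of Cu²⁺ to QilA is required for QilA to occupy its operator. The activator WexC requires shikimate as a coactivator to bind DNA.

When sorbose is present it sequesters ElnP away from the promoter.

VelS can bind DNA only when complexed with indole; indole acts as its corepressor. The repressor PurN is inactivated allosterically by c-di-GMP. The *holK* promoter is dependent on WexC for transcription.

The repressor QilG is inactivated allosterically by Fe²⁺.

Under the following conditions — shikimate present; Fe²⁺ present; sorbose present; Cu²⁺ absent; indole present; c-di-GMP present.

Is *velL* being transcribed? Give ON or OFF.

Fe²⁺ is present, so QilG is inactive.
Indole is present, so VelS is active.
Sorbose is present, so ElnP is inactive.
Cu²⁺ is absent, so QilA is inactive.
c-di-GMP is present, so PurN is inactive.
With repressor VelS bound, *velL* is not transcribed.

OFF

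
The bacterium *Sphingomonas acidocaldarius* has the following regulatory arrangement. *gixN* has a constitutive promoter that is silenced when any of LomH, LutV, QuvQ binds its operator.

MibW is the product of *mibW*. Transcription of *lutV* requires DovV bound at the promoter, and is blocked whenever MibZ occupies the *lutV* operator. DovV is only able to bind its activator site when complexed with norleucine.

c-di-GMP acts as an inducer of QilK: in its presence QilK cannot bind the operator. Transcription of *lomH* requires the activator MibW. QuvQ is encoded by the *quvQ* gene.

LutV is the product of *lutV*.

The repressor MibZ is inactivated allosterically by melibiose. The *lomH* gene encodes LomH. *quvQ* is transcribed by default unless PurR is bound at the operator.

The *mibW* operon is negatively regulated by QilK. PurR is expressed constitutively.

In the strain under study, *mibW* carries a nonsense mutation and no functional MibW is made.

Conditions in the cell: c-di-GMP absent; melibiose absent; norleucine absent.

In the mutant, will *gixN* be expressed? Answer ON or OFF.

MibW is non-functional in this strain, so it has no effect.
Required activator MibW is absent, so *lomH* is not transcribed.
So LomH is not produced.
Norleucine is absent, so DovV is inactive.
Melibiose is absent, so MibZ is active.
With repressor MibZ bound, *lutV* is not transcribed.
So LutV is not produced.
PurR is produced constitutively and is active.
With repressor PurR bound, *quvQ* is not transcribed.
So QuvQ is not produced.
With no repressor bound, *gixN* is transcribed.

ON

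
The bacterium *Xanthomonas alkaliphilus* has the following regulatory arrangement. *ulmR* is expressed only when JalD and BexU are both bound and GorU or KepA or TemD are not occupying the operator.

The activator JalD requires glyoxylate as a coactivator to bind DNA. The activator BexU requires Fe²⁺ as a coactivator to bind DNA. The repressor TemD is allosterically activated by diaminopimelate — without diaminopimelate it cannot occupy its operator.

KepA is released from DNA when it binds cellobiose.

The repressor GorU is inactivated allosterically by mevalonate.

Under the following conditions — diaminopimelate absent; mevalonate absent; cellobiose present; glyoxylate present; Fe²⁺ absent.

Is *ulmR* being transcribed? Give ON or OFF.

OFF

Mevalonate is absent, so GorU is active.
Cellobiose is present, so KepA is inactive.
Glyoxylate is present, so JalD is active.
Diaminopimelate is absent, so TemD is inactive.
Fe²⁺ is absent, so BexU is inactive.
With repressor GorU bound, *ulmR* is not transcribed.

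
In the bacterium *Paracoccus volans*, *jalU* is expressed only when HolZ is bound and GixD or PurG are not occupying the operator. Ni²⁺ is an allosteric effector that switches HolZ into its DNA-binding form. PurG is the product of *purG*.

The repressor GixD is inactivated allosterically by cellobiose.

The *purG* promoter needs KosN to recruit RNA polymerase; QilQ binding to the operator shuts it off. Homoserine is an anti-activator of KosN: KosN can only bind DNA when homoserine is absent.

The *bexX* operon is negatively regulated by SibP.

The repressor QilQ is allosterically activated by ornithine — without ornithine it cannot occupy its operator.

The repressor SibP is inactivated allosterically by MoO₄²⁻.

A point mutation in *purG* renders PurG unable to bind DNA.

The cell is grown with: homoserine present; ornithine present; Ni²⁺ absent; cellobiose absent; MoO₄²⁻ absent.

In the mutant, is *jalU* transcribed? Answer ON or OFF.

Cellobiose is absent, so GixD is active.
Ni²⁺ is absent, so HolZ is inactive.
PurG is non-functional in this strain, so it has no effect.
With repressor GixD bound, *jalU* is not transcribed.

OFF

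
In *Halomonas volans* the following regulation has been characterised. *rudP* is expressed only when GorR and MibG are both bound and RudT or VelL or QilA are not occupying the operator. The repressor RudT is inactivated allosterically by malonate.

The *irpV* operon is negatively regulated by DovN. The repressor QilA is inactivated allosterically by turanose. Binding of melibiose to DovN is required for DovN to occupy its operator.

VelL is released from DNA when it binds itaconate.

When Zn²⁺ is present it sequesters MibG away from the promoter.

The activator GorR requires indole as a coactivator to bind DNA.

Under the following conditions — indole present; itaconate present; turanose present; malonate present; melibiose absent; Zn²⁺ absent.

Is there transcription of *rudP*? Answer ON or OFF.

ON

Malonate is present, so RudT is inactive.
Itaconate is present, so VelL is inactive.
Turanose is present, so QilA is inactive.
Indole is present, so GorR is active.
Zn²⁺ is absent, so MibG is active.
No repressor is bound and GorR and MibG are active, so *rudP* is transcribed.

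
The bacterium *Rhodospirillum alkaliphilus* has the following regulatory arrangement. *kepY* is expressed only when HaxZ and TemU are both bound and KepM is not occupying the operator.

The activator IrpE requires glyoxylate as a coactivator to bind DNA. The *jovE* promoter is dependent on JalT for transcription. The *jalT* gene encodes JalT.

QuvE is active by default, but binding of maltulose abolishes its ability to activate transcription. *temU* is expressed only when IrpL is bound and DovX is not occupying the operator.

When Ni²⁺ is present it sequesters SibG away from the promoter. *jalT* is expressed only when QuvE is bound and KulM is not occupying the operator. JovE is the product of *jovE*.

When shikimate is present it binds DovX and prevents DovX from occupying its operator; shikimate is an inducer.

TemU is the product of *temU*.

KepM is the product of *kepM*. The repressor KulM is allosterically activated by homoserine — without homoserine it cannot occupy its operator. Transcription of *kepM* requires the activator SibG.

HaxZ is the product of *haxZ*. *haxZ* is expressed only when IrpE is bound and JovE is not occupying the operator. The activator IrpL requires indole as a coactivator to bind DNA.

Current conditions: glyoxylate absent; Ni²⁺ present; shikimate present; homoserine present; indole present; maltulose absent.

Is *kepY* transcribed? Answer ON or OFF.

OFF

Ni²⁺ is present, so SibG is inactive.
Required activator SibG is absent, so *kepM* is not transcribed.
So KepM is not produced.
Glyoxylate is absent, so IrpE is inactive.
Homoserine is present, so KulM is active.
Maltulose is absent, so QuvE is active.
With repressor KulM bound, *jalT* is not transcribed.
So JalT is not produced.
Required activator JalT is absent, so *jovE* is not transcribed.
So JovE is not produced.
Required activator IrpE is absent, so *haxZ* is not transcribed.
So HaxZ is not produced.
Shikimate is present, so DovX is inactive.
Indole is present, so IrpL is active.
No repressor is bound and IrpL is active, so *temU* is transcribed.
So TemU is produced and active.
Required activator HaxZ is absent, so *kepY* is not transcribed.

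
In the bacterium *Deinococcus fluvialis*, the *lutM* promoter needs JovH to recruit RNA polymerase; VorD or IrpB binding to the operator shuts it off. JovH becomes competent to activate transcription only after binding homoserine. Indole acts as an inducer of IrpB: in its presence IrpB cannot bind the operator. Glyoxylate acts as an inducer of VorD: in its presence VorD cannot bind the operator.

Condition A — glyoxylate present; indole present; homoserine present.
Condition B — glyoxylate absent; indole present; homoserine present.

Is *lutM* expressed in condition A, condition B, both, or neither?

Condition A:
Glyoxylate is present, so VorD is inactive.
Indole is present, so IrpB is inactive.
Homoserine is present, so JovH is active.
No repressor is bound and JovH is active, so *lutM* is transcribed.
→ *lutM* is ON in A.
Condition B:
Glyoxylate is absent, so VorD is active.
Indole is present, so IrpB is inactive.
Homoserine is present, so JovH is active.
With repressor VorD bound, *lutM* is not transcribed.
→ *lutM* is OFF in B.

A only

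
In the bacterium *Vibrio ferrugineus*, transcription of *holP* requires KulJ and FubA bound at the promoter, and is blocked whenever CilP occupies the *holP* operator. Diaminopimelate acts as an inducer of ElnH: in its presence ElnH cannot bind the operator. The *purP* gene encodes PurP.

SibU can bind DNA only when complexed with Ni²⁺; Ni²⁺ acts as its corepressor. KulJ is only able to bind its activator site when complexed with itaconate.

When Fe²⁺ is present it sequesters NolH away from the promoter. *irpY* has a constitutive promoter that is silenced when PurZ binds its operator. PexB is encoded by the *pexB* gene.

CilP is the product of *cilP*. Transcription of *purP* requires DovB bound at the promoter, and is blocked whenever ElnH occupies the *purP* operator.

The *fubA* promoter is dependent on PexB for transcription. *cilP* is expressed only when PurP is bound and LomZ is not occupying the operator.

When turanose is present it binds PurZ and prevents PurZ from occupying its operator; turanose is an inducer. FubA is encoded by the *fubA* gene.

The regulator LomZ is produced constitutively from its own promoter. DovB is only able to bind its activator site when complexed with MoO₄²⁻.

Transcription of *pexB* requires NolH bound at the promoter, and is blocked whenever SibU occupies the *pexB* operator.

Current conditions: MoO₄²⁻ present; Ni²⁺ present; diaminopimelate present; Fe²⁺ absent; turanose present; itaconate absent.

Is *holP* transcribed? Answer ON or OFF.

Diaminopimelate is present, so ElnH is inactive.
MoO₄²⁻ is present, so DovB is active.
No repressor is bound and DovB is active, so *purP* is transcribed.
So PurP is produced and active.
LomZ is produced constitutively and is active.
With repressor LomZ bound, *cilP* is not transcribed.
So CilP is not produced.
Itaconate is absent, so KulJ is inactive.
Fe²⁺ is absent, so NolH is active.
Ni²⁺ is present, so SibU is active.
With repressor SibU bound, *pexB* is not transcribed.
So PexB is not produced.
Required activator PexB is absent, so *fubA* is not transcribed.
So FubA is not produced.
Required activator KulJ is absent, so *holP* is not transcribed.

OFF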